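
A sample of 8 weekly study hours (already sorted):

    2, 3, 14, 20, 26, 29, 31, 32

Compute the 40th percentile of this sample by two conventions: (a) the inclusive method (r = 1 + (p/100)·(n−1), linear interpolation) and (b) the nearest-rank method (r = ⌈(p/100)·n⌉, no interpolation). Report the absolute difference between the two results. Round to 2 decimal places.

n = 8.
(a) r = 3.8; between ranks 3 (14) and 4 (20): 18.8.
(b) the nearest-rank method: rank 4 → 20.
|18.8 − 20| = 1.2.

1.20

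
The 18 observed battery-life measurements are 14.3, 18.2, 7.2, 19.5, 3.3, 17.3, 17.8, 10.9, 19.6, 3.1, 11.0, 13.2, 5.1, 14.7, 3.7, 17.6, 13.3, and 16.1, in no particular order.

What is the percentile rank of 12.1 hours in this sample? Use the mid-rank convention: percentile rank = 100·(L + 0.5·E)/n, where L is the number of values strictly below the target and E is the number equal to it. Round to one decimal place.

Sorted: 3.1, 3.3, 3.7, 5.1, 7.2, 10.9, 11.0, 13.2, 13.3, 14.3, 14.7, 16.1, 17.3, 17.6, 17.8, 18.2, 19.5, 19.6.
Count below 12.1: L = 7; count equal: E = 0; n = 18.
Percentile rank = 100·(7 + 0.5·0)/18 = 100·7/18 = 38.89.

38.9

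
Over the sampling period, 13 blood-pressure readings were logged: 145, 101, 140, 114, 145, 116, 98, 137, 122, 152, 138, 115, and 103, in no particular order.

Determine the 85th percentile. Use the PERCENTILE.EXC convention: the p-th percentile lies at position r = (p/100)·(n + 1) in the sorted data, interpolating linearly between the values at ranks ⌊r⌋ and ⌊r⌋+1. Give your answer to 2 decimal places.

Sorted: 98, 101, 103, 114, 115, 116, 122, 137, 138, 140, 145, 145, 152.
n = 13.
r = (85/100)·(13 + 1) = 11.9.
Rank 11 is 145 and rank 12 is 145.
Interpolate: 145 + 0.9·(145 − 145) = 145 + 0.9·0 = 145.

145.00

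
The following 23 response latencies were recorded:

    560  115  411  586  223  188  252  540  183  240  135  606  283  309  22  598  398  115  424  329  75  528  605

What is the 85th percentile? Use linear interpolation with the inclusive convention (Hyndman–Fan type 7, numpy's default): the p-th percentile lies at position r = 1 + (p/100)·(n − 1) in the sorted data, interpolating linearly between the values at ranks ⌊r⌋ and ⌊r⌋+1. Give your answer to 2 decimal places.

Sorted: 22, 75, 115, 115, 135, 183, 188, 223, 240, 252, 283, 309, 329, 398, 411, 424, 528, 540, 560, 586, 598, 605, 606.
n = 23.
r = 1 + (85/100)·(23 − 1) = 1 + 18.7 = 19.7.
Rank 19 is 560 and rank 20 is 586.
Interpolate: 560 + 0.7·(586 − 560) = 560 + 0.7·26 = 578.2.

578.20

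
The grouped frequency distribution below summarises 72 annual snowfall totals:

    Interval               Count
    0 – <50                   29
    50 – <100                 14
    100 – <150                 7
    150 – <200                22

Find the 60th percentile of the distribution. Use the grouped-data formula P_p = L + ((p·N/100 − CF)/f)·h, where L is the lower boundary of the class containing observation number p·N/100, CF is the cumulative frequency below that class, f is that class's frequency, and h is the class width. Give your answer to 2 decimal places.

101.43

N = 72; target position k = 60/100 · 72 = 43.2.
Cumulative frequencies: 29, 43, 50, 72.
Observation 43.2 falls in the class 100 – <150.
L = 100, CF = 43, f = 7, h = 50.
P60 = 100 + ((43.2 − 43)/7)·50 = 100 + 1.42857 = 101.429.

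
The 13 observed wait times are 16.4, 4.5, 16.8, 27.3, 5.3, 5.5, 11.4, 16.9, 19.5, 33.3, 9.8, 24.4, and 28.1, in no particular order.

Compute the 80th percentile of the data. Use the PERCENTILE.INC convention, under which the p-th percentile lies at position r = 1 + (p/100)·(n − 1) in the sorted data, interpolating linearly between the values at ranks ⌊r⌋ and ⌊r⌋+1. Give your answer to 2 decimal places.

26.14

Sorted: 4.5, 5.3, 5.5, 9.8, 11.4, 16.4, 16.8, 16.9, 19.5, 24.4, 27.3, 28.1, 33.3.
n = 13.
r = 1 + (80/100)·(13 − 1) = 1 + 9.6 = 10.6.
Rank 10 is 24.4 and rank 11 is 27.3.
Interpolate: 24.4 + 0.6·(27.3 − 24.4) = 24.4 + 0.6·2.9 = 26.14.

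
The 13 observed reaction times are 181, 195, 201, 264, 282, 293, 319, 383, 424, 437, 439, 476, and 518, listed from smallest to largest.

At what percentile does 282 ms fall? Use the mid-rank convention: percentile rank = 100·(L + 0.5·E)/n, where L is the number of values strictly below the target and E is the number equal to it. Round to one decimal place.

Count below 282: L = 4; count equal: E = 1; n = 13.
Percentile rank = 100·(4 + 0.5·1)/13 = 100·4.5/13 = 34.62.

34.6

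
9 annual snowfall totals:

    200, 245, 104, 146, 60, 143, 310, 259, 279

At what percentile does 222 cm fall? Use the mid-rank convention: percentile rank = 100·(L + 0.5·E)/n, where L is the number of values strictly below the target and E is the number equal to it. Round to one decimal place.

Sorted: 60, 104, 143, 146, 200, 245, 259, 279, 310.
Count below 222: L = 5; count equal: E = 0; n = 9.
Percentile rank = 100·(5 + 0.5·0)/9 = 100·5/9 = 55.56.

55.6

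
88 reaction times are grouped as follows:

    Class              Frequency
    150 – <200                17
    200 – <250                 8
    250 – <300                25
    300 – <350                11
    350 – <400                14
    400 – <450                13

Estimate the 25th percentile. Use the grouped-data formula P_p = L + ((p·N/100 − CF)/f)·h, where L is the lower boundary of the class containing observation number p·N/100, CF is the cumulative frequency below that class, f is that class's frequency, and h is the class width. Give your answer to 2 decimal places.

231.25

N = 88; target position k = 25/100 · 88 = 22.
Cumulative frequencies: 17, 25, 50, 61, 75, 88.
Observation 22 falls in the class 200 – <250.
L = 200, CF = 17, f = 8, h = 50.
P25 = 200 + ((22 − 17)/8)·50 = 200 + 31.25 = 231.25.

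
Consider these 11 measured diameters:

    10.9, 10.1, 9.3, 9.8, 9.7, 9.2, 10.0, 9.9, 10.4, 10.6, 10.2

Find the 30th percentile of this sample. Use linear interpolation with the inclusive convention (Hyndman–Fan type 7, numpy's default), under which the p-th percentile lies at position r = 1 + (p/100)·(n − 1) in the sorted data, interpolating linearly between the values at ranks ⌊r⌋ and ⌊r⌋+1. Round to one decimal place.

9.8

Sorted: 9.2, 9.3, 9.7, 9.8, 9.9, 10.0, 10.1, 10.2, 10.4, 10.6, 10.9.
n = 11.
r = 1 + (30/100)·(11 − 1) = 1 + 3 = 4.
r is an integer, so P30 is the value at rank 4: 9.8.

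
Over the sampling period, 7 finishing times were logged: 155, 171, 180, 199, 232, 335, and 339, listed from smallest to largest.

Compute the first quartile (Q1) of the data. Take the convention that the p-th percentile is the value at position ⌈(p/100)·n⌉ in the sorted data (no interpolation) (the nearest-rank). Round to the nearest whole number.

171

n = 7.
Position = ⌈25/100 · 7⌉ = ⌈1.75⌉ = 2.
The value at rank 2 is 171.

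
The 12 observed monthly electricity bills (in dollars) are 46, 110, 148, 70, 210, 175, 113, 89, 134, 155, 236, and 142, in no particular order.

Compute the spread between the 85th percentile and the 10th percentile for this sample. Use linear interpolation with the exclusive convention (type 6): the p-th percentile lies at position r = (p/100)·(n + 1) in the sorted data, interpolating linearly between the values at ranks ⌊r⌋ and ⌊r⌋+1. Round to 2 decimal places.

Sorted: 46, 70, 89, 110, 113, 134, 142, 148, 155, 175, 210, 236.
n = 12.
P10: r = 1.3; ranks 1–2 are 46, 70; interpolating gives 53.2.
P85: r = 11.05; ranks 11–12 are 210, 236; interpolating gives 211.3.
Difference: 211.3 − 53.2 = 158.1.

158.10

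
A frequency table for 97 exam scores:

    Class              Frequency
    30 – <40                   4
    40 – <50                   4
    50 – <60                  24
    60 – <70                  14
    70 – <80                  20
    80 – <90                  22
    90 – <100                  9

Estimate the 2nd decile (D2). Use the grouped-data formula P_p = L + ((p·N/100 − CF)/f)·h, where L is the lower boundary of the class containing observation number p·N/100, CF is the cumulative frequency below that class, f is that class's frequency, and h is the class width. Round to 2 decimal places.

54.75

N = 97; target position k = 20/100 · 97 = 19.4.
Cumulative frequencies: 4, 8, 32, 46, 66, 88, 97.
Observation 19.4 falls in the class 50 – <60.
L = 50, CF = 8, f = 24, h = 10.
P20 = 50 + ((19.4 − 8)/24)·10 = 50 + 4.75 = 54.75.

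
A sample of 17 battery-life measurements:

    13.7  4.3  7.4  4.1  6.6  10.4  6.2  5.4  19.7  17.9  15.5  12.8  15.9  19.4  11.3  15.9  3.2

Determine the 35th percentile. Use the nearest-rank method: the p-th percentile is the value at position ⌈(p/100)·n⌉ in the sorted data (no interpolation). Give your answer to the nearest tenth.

6.6

Sorted: 3.2, 4.1, 4.3, 5.4, 6.2, 6.6, 7.4, 10.4, 11.3, 12.8, 13.7, 15.5, 15.9, 15.9, 17.9, 19.4, 19.7.
n = 17.
Position = ⌈35/100 · 17⌉ = ⌈5.95⌉ = 6.
The value at rank 6 is 6.6.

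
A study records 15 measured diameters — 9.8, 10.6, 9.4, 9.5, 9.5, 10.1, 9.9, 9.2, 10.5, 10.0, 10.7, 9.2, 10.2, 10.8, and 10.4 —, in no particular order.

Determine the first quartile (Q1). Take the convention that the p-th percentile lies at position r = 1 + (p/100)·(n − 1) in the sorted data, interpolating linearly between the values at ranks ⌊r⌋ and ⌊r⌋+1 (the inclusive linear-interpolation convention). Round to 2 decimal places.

9.50

Sorted: 9.2, 9.2, 9.4, 9.5, 9.5, 9.8, 9.9, 10.0, 10.1, 10.2, 10.4, 10.5, 10.6, 10.7, 10.8.
n = 15.
r = 1 + (25/100)·(15 − 1) = 1 + 3.5 = 4.5.
Rank 4 is 9.5 and rank 5 is 9.5.
Interpolate: 9.5 + 0.5·(9.5 − 9.5) = 9.5 + 0.5·0 = 9.5.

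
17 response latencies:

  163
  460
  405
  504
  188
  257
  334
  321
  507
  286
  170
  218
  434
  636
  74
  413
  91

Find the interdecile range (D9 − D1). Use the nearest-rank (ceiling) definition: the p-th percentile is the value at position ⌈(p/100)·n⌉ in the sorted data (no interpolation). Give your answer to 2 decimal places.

416.00

Sorted: 74, 91, 163, 170, 188, 218, 257, 286, 321, 334, 405, 413, 434, 460, 504, 507, 636.
n = 17.
P10: rank ⌈10/100·17⌉ = 2 → 91.
P90: rank ⌈90/100·17⌉ = 16 → 507.
Difference: 507 − 91 = 416.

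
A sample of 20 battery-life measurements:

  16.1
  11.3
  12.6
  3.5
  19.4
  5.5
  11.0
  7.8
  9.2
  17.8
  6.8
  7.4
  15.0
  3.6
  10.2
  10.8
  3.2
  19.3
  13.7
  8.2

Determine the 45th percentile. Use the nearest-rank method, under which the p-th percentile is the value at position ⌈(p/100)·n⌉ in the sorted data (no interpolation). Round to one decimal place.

9.2

Sorted: 3.2, 3.5, 3.6, 5.5, 6.8, 7.4, 7.8, 8.2, 9.2, 10.2, 10.8, 11.0, 11.3, 12.6, 13.7, 15.0, 16.1, 17.8, 19.3, 19.4.
n = 20.
Position = ⌈45/100 · 20⌉ = ⌈9⌉ = 9.
The value at rank 9 is 9.2.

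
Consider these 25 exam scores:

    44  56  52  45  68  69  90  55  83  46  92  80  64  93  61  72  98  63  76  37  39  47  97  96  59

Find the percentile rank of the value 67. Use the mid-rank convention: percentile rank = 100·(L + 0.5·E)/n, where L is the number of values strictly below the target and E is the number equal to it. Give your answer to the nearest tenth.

52.0

Sorted: 37, 39, 44, 45, 46, 47, 52, 55, 56, 59, 61, 63, 64, 68, 69, 72, 76, 80, 83, 90, 92, 93, 96, 97, 98.
Count below 67: L = 13; count equal: E = 0; n = 25.
Percentile rank = 100·(13 + 0.5·0)/25 = 100·13/25 = 52.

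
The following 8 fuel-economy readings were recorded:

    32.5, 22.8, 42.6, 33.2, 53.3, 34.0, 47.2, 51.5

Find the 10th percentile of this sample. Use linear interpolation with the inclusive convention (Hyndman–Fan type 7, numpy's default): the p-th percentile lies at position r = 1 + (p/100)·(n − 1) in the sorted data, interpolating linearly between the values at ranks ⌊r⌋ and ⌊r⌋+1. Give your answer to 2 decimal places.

Sorted: 22.8, 32.5, 33.2, 34.0, 42.6, 47.2, 51.5, 53.3.
n = 8.
r = 1 + (10/100)·(8 − 1) = 1 + 0.7 = 1.7.
Rank 1 is 22.8 and rank 2 is 32.5.
Interpolate: 22.8 + 0.7·(32.5 − 22.8) = 22.8 + 0.7·9.7 = 29.59.

29.59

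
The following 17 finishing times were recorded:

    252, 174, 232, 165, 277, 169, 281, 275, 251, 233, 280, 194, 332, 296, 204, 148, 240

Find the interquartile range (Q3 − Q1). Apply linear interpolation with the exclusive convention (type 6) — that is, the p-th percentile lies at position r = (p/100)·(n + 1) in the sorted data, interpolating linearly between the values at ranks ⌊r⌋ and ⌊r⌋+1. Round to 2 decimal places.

Sorted: 148, 165, 169, 174, 194, 204, 232, 233, 240, 251, 252, 275, 277, 280, 281, 296, 332.
n = 17.
P25: r = 4.5; ranks 4–5 are 174, 194; interpolating gives 184.
P75: r = 13.5; ranks 13–14 are 277, 280; interpolating gives 278.5.
Difference: 278.5 − 184 = 94.5.

94.50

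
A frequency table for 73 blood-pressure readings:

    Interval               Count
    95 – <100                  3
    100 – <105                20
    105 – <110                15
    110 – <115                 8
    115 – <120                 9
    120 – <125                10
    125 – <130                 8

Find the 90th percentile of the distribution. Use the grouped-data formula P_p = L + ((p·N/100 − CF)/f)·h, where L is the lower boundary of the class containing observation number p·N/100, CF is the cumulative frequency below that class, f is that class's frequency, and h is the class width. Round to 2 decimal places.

125.44

N = 73; target position k = 90/100 · 73 = 65.7.
Cumulative frequencies: 3, 23, 38, 46, 55, 65, 73.
Observation 65.7 falls in the class 125 – <130.
L = 125, CF = 65, f = 8, h = 5.
P90 = 125 + ((65.7 − 65)/8)·5 = 125 + 0.4375 = 125.438.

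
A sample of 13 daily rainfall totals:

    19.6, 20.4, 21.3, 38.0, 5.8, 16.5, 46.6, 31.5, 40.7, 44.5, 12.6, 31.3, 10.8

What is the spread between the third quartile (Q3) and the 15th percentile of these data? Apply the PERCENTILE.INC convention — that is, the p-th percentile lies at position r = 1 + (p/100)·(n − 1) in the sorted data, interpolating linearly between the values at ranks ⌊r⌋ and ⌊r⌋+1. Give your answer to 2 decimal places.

Sorted: 5.8, 10.8, 12.6, 16.5, 19.6, 20.4, 21.3, 31.3, 31.5, 38.0, 40.7, 44.5, 46.6.
n = 13.
P15: r = 2.8; ranks 2–3 are 10.8, 12.6; interpolating gives 12.24.
P75: r = 10 (integer) → 38.
Difference: 38 − 12.24 = 25.76.

25.76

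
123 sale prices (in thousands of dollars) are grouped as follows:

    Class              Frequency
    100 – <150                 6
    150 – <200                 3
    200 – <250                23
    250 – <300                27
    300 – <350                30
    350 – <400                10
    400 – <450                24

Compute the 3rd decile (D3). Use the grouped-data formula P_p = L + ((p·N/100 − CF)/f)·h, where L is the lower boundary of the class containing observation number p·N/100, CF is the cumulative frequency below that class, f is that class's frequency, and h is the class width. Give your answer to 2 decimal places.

259.07

N = 123; target position k = 30/100 · 123 = 36.9.
Cumulative frequencies: 6, 9, 32, 59, 89, 99, 123.
Observation 36.9 falls in the class 250 – <300.
L = 250, CF = 32, f = 27, h = 50.
P30 = 250 + ((36.9 − 32)/27)·50 = 250 + 9.07407 = 259.074.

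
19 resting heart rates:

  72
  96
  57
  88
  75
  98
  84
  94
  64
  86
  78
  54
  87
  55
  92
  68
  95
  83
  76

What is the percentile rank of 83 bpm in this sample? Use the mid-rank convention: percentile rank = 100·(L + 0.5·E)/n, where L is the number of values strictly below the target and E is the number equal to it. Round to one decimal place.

50.0

Sorted: 54, 55, 57, 64, 68, 72, 75, 76, 78, 83, 84, 86, 87, 88, 92, 94, 95, 96, 98.
Count below 83: L = 9; count equal: E = 1; n = 19.
Percentile rank = 100·(9 + 0.5·1)/19 = 100·9.5/19 = 50.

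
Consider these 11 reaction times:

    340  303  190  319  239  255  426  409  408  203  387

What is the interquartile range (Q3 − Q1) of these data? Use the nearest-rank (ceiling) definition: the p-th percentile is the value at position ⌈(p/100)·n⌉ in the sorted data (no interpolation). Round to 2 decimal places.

169.00

Sorted: 190, 203, 239, 255, 303, 319, 340, 387, 408, 409, 426.
n = 11.
P25: rank ⌈25/100·11⌉ = 3 → 239.
P75: rank ⌈75/100·11⌉ = 9 → 408.
Difference: 408 − 239 = 169.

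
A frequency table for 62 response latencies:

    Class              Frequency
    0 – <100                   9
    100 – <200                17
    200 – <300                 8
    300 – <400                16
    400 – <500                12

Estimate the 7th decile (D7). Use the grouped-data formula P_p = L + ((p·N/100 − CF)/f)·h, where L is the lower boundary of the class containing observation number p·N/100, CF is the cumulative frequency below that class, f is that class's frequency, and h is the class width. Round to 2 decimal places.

N = 62; target position k = 70/100 · 62 = 43.4.
Cumulative frequencies: 9, 26, 34, 50, 62.
Observation 43.4 falls in the class 300 – <400.
L = 300, CF = 34, f = 16, h = 100.
P70 = 300 + ((43.4 − 34)/16)·100 = 300 + 58.75 = 358.75.

358.75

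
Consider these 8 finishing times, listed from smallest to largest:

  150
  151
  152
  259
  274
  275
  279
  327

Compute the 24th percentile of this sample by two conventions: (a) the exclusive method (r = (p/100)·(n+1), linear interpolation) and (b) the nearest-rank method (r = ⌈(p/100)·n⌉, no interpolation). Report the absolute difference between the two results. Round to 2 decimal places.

0.16

n = 8.
(a) r = 2.16; between ranks 2 (151) and 3 (152): 151.16.
(b) the nearest-rank method: rank 2 → 151.
|151.16 − 151| = 0.16.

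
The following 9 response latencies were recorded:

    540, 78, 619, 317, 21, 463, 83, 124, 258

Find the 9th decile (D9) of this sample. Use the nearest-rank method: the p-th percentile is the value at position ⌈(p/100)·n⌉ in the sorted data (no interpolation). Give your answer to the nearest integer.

Sorted: 21, 78, 83, 124, 258, 317, 463, 540, 619.
n = 9.
Position = ⌈90/100 · 9⌉ = ⌈8.1⌉ = 9.
The value at rank 9 is 619.

619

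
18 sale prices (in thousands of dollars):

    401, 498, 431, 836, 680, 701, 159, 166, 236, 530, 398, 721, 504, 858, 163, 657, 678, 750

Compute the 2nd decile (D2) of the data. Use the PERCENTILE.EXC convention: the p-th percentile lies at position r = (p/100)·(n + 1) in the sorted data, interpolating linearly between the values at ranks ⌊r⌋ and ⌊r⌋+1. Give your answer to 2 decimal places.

222.00

Sorted: 159, 163, 166, 236, 398, 401, 431, 498, 504, 530, 657, 678, 680, 701, 721, 750, 836, 858.
n = 18.
r = (20/100)·(18 + 1) = 3.8.
Rank 3 is 166 and rank 4 is 236.
Interpolate: 166 + 0.8·(236 − 166) = 166 + 0.8·70 = 222.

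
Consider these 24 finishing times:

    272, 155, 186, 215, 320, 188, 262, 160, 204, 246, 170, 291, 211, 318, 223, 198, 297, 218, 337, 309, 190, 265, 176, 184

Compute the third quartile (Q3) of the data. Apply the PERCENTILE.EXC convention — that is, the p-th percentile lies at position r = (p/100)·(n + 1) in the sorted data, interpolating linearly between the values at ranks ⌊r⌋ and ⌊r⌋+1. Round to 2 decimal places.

286.25

Sorted: 155, 160, 170, 176, 184, 186, 188, 190, 198, 204, 211, 215, 218, 223, 246, 262, 265, 272, 291, 297, 309, 318, 320, 337.
n = 24.
r = (75/100)·(24 + 1) = 18.75.
Rank 18 is 272 and rank 19 is 291.
Interpolate: 272 + 0.75·(291 − 272) = 272 + 0.75·19 = 286.25.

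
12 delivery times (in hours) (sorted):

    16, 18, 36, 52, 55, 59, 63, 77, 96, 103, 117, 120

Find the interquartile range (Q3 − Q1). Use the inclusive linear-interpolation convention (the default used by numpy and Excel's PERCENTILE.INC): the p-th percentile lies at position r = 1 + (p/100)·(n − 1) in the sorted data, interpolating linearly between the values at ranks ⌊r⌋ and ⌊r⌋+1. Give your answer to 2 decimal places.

49.75

n = 12.
P25: r = 3.75; ranks 3–4 are 36, 52; interpolating gives 48.
P75: r = 9.25; ranks 9–10 are 96, 103; interpolating gives 97.75.
Difference: 97.75 − 48 = 49.75.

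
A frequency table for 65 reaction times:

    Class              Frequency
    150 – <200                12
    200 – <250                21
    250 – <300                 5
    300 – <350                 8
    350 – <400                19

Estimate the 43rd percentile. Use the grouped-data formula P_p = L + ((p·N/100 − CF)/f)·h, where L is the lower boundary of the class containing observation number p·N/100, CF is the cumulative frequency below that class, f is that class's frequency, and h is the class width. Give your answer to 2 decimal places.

237.98

N = 65; target position k = 43/100 · 65 = 27.95.
Cumulative frequencies: 12, 33, 38, 46, 65.
Observation 27.95 falls in the class 200 – <250.
L = 200, CF = 12, f = 21, h = 50.
P43 = 200 + ((27.95 − 12)/21)·50 = 200 + 37.9762 = 237.976.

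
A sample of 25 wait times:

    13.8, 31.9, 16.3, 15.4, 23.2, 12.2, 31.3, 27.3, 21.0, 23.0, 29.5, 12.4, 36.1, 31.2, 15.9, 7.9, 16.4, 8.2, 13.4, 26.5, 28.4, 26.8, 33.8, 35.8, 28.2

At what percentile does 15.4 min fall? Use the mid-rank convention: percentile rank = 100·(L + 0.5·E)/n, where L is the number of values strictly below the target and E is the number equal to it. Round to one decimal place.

Sorted: 7.9, 8.2, 12.2, 12.4, 13.4, 13.8, 15.4, 15.9, 16.3, 16.4, 21.0, 23.0, 23.2, 26.5, 26.8, 27.3, 28.2, 28.4, 29.5, 31.2, 31.3, 31.9, 33.8, 35.8, 36.1.
Count below 15.4: L = 6; count equal: E = 1; n = 25.
Percentile rank = 100·(6 + 0.5·1)/25 = 100·6.5/25 = 26.

26.0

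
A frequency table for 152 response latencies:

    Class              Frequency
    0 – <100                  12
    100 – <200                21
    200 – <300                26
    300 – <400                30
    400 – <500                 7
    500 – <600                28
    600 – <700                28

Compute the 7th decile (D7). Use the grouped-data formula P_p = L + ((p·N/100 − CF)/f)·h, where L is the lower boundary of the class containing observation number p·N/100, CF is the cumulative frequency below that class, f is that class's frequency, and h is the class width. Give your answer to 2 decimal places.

537.14

N = 152; target position k = 70/100 · 152 = 106.4.
Cumulative frequencies: 12, 33, 59, 89, 96, 124, 152.
Observation 106.4 falls in the class 500 – <600.
L = 500, CF = 96, f = 28, h = 100.
P70 = 500 + ((106.4 − 96)/28)·100 = 500 + 37.1429 = 537.143.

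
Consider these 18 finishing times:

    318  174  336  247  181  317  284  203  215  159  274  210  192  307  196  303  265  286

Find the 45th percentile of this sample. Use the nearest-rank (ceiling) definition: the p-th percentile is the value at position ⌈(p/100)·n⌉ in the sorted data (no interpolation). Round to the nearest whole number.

Sorted: 159, 174, 181, 192, 196, 203, 210, 215, 247, 265, 274, 284, 286, 303, 307, 317, 318, 336.
n = 18.
Position = ⌈45/100 · 18⌉ = ⌈8.1⌉ = 9.
The value at rank 9 is 247.

247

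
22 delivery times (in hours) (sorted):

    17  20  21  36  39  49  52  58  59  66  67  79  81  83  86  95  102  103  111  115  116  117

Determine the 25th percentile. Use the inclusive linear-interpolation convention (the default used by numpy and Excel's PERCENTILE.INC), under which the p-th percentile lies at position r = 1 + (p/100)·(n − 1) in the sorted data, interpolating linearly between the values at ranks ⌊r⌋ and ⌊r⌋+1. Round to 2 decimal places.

n = 22.
r = 1 + (25/100)·(22 − 1) = 1 + 5.25 = 6.25.
Rank 6 is 49 and rank 7 is 52.
Interpolate: 49 + 0.25·(52 − 49) = 49 + 0.25·3 = 49.75.

49.75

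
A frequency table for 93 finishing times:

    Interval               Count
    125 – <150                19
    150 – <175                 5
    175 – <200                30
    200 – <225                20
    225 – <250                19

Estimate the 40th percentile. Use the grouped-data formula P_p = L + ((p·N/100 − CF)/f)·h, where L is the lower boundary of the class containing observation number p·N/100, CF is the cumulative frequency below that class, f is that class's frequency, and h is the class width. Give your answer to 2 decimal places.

186.00

N = 93; target position k = 40/100 · 93 = 37.2.
Cumulative frequencies: 19, 24, 54, 74, 93.
Observation 37.2 falls in the class 175 – <200.
L = 175, CF = 24, f = 30, h = 25.
P40 = 175 + ((37.2 − 24)/30)·25 = 175 + 11 = 186.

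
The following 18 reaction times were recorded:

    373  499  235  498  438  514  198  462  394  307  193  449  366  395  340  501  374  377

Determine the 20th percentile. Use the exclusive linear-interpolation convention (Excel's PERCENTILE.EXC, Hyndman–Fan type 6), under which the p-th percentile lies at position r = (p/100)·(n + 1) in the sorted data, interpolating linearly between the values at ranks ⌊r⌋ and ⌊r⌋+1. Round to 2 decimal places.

292.60

Sorted: 193, 198, 235, 307, 340, 366, 373, 374, 377, 394, 395, 438, 449, 462, 498, 499, 501, 514.
n = 18.
r = (20/100)·(18 + 1) = 3.8.
Rank 3 is 235 and rank 4 is 307.
Interpolate: 235 + 0.8·(307 − 235) = 235 + 0.8·72 = 292.6.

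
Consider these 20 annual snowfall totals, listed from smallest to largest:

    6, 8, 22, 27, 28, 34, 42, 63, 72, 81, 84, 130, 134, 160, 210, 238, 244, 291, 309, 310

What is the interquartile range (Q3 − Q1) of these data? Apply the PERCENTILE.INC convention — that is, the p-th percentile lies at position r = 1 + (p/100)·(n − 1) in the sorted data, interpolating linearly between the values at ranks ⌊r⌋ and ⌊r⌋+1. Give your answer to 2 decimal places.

n = 20.
P25: r = 5.75; ranks 5–6 are 28, 34; interpolating gives 32.5.
P75: r = 15.25; ranks 15–16 are 210, 238; interpolating gives 217.
Difference: 217 − 32.5 = 184.5.

184.50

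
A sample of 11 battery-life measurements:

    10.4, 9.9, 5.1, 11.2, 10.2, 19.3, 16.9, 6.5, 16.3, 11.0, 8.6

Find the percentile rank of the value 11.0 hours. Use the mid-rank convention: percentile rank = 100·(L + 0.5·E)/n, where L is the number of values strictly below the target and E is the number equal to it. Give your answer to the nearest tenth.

Sorted: 5.1, 6.5, 8.6, 9.9, 10.2, 10.4, 11.0, 11.2, 16.3, 16.9, 19.3.
Count below 11.0: L = 6; count equal: E = 1; n = 11.
Percentile rank = 100·(6 + 0.5·1)/11 = 100·6.5/11 = 59.09.

59.1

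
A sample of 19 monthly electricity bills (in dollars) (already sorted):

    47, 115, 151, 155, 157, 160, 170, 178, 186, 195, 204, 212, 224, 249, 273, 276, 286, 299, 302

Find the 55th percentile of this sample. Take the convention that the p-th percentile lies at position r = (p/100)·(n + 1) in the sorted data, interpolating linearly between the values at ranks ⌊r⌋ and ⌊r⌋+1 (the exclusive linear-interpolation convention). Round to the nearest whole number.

204

n = 19.
r = (55/100)·(19 + 1) = 11.
r is an integer, so P55 is the value at rank 11: 204.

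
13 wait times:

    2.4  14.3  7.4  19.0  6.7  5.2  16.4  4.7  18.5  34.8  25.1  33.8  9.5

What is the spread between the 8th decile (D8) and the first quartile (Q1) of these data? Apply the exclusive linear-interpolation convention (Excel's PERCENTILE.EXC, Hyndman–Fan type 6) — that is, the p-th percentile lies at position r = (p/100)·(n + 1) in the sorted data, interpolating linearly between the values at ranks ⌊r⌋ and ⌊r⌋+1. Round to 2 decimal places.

20.89

Sorted: 2.4, 4.7, 5.2, 6.7, 7.4, 9.5, 14.3, 16.4, 18.5, 19.0, 25.1, 33.8, 34.8.
n = 13.
P25: r = 3.5; ranks 3–4 are 5.2, 6.7; interpolating gives 5.95.
P80: r = 11.2; ranks 11–12 are 25.1, 33.8; interpolating gives 26.84.
Difference: 26.84 − 5.95 = 20.89.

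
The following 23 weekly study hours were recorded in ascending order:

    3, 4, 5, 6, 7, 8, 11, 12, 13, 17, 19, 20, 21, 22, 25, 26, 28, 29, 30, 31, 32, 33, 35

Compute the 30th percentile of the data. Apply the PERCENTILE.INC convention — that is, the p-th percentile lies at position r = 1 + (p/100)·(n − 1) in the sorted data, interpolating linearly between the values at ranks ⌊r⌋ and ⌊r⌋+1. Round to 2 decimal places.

n = 23.
r = 1 + (30/100)·(23 − 1) = 1 + 6.6 = 7.6.
Rank 7 is 11 and rank 8 is 12.
Interpolate: 11 + 0.6·(12 − 11) = 11 + 0.6·1 = 11.6.

11.60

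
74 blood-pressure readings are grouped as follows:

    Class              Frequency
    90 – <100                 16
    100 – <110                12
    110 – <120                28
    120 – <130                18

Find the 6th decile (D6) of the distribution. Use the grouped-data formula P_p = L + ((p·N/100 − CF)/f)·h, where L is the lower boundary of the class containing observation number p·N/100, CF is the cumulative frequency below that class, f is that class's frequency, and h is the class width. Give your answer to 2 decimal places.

N = 74; target position k = 60/100 · 74 = 44.4.
Cumulative frequencies: 16, 28, 56, 74.
Observation 44.4 falls in the class 110 – <120.
L = 110, CF = 28, f = 28, h = 10.
P60 = 110 + ((44.4 − 28)/28)·10 = 110 + 5.85714 = 115.857.

115.86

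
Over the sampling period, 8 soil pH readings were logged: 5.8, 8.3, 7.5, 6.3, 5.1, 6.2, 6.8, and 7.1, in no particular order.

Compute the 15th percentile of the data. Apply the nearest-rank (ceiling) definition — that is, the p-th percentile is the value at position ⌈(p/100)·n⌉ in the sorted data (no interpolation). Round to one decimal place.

Sorted: 5.1, 5.8, 6.2, 6.3, 6.8, 7.1, 7.5, 8.3.
n = 8.
Position = ⌈15/100 · 8⌉ = ⌈1.2⌉ = 2.
The value at rank 2 is 5.8.

5.8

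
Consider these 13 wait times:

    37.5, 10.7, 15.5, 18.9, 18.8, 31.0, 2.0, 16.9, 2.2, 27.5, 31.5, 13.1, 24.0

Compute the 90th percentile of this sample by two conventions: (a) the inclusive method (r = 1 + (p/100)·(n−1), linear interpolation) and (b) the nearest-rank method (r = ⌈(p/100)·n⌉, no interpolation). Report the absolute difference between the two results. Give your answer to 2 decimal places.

0.10

Sorted: 2.0, 2.2, 10.7, 13.1, 15.5, 16.9, 18.8, 18.9, 24.0, 27.5, 31.0, 31.5, 37.5.
n = 13.
(a) r = 11.8; between ranks 11 (31.0) and 12 (31.5): 31.4.
(b) the nearest-rank method: rank 12 → 31.5.
|31.4 − 31.5| = 0.1.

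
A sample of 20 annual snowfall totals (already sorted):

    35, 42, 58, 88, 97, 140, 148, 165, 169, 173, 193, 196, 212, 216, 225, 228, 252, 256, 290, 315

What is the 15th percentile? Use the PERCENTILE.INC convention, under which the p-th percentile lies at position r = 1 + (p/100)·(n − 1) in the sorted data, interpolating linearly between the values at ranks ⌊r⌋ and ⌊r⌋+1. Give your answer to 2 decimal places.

83.50

n = 20.
r = 1 + (15/100)·(20 − 1) = 1 + 2.85 = 3.85.
Rank 3 is 58 and rank 4 is 88.
Interpolate: 58 + 0.85·(88 − 58) = 58 + 0.85·30 = 83.5.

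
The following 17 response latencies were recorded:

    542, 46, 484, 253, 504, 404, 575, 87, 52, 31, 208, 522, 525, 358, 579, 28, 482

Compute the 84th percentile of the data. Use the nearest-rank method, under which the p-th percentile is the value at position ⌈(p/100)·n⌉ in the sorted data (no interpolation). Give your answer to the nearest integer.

542

Sorted: 28, 31, 46, 52, 87, 208, 253, 358, 404, 482, 484, 504, 522, 525, 542, 575, 579.
n = 17.
Position = ⌈84/100 · 17⌉ = ⌈14.28⌉ = 15.
The value at rank 15 is 542.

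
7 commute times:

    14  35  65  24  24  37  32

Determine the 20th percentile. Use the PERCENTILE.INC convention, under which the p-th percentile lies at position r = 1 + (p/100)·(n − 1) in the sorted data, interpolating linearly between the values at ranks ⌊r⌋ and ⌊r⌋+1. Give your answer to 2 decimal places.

24.00

Sorted: 14, 24, 24, 32, 35, 37, 65.
n = 7.
r = 1 + (20/100)·(7 − 1) = 1 + 1.2 = 2.2.
Rank 2 is 24 and rank 3 is 24.
Interpolate: 24 + 0.2·(24 − 24) = 24 + 0.2·0 = 24.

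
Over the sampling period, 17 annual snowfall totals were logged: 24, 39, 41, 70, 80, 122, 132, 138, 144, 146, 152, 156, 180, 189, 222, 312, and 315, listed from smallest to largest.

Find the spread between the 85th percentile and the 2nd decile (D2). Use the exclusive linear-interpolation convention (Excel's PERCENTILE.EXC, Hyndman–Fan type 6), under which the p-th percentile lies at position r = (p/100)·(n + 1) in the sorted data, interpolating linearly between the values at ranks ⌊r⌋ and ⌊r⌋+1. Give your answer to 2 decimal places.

190.60

n = 17.
P20: r = 3.6; ranks 3–4 are 41, 70; interpolating gives 58.4.
P85: r = 15.3; ranks 15–16 are 222, 312; interpolating gives 249.
Difference: 249 − 58.4 = 190.6.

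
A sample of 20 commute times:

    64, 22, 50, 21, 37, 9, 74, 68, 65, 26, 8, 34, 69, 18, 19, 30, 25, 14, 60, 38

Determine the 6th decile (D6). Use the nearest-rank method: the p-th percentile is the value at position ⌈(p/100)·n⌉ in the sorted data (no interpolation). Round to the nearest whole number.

37

Sorted: 8, 9, 14, 18, 19, 21, 22, 25, 26, 30, 34, 37, 38, 50, 60, 64, 65, 68, 69, 74.
n = 20.
Position = ⌈60/100 · 20⌉ = ⌈12⌉ = 12.
The value at rank 12 is 37.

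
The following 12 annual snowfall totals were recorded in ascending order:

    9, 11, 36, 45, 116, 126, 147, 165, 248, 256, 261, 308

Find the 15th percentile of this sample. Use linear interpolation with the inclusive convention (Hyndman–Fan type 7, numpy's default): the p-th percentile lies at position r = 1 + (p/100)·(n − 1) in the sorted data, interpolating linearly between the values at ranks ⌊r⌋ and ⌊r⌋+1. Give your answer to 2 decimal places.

27.25

n = 12.
r = 1 + (15/100)·(12 − 1) = 1 + 1.65 = 2.65.
Rank 2 is 11 and rank 3 is 36.
Interpolate: 11 + 0.65·(36 − 11) = 11 + 0.65·25 = 27.25.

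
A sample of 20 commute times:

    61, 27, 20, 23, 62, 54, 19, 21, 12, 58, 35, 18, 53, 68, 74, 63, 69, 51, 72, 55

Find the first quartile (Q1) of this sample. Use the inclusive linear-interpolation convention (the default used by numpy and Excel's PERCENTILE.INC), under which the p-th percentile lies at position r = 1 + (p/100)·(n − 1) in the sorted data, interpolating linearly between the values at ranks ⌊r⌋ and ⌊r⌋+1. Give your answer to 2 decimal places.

22.50

Sorted: 12, 18, 19, 20, 21, 23, 27, 35, 51, 53, 54, 55, 58, 61, 62, 63, 68, 69, 72, 74.
n = 20.
r = 1 + (25/100)·(20 − 1) = 1 + 4.75 = 5.75.
Rank 5 is 21 and rank 6 is 23.
Interpolate: 21 + 0.75·(23 − 21) = 21 + 0.75·2 = 22.5.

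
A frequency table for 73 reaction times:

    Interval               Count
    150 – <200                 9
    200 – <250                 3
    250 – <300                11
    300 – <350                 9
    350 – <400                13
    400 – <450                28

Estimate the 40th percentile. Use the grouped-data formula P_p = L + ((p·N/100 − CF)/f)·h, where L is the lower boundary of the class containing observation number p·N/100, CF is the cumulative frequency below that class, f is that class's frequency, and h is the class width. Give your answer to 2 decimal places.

334.44

N = 73; target position k = 40/100 · 73 = 29.2.
Cumulative frequencies: 9, 12, 23, 32, 45, 73.
Observation 29.2 falls in the class 300 – <350.
L = 300, CF = 23, f = 9, h = 50.
P40 = 300 + ((29.2 − 23)/9)·50 = 300 + 34.4444 = 334.444.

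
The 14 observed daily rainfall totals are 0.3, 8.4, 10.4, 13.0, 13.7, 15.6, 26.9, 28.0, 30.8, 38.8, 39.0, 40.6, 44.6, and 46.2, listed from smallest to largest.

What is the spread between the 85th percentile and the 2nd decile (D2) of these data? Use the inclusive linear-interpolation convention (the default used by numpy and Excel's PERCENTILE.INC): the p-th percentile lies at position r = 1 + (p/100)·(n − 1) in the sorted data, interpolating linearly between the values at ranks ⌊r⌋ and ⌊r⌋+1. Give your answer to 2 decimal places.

n = 14.
P20: r = 3.6; ranks 3–4 are 10.4, 13.0; interpolating gives 11.96.
P85: r = 12.05; ranks 12–13 are 40.6, 44.6; interpolating gives 40.8.
Difference: 40.8 − 11.96 = 28.84.

28.84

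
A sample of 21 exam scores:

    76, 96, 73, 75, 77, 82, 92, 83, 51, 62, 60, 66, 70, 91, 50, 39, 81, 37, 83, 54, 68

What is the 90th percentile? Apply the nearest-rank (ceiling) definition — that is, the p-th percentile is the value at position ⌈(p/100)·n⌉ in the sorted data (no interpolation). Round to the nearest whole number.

91

Sorted: 37, 39, 50, 51, 54, 60, 62, 66, 68, 70, 73, 75, 76, 77, 81, 82, 83, 83, 91, 92, 96.
n = 21.
Position = ⌈90/100 · 21⌉ = ⌈18.9⌉ = 19.
The value at rank 19 is 91.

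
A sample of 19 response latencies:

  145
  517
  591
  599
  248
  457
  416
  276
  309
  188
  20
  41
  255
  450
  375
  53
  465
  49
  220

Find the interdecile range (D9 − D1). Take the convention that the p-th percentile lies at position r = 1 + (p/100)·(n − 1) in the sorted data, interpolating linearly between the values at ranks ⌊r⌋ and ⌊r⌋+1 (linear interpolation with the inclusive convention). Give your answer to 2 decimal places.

Sorted: 20, 41, 49, 53, 145, 188, 220, 248, 255, 276, 309, 375, 416, 450, 457, 465, 517, 591, 599.
n = 19.
P10: r = 2.8; ranks 2–3 are 41, 49; interpolating gives 47.4.
P90: r = 17.2; ranks 17–18 are 517, 591; interpolating gives 531.8.
Difference: 531.8 − 47.4 = 484.4.

484.40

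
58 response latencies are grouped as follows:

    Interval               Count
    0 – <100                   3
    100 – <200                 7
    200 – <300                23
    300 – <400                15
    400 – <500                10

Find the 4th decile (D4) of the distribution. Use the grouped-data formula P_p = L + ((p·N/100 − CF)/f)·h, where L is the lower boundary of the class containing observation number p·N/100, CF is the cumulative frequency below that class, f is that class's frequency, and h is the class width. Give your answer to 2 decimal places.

257.39

N = 58; target position k = 40/100 · 58 = 23.2.
Cumulative frequencies: 3, 10, 33, 48, 58.
Observation 23.2 falls in the class 200 – <300.
L = 200, CF = 10, f = 23, h = 100.
P40 = 200 + ((23.2 − 10)/23)·100 = 200 + 57.3913 = 257.391.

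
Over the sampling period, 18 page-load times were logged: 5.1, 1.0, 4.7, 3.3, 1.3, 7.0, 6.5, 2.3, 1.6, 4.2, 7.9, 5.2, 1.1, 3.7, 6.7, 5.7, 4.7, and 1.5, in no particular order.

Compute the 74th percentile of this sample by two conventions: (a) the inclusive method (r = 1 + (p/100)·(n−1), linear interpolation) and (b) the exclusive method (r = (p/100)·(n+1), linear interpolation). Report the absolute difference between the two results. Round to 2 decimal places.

0.26

Sorted: 1.0, 1.1, 1.3, 1.5, 1.6, 2.3, 3.3, 3.7, 4.2, 4.7, 4.7, 5.1, 5.2, 5.7, 6.5, 6.7, 7.0, 7.9.
n = 18.
(a) r = 13.58; between ranks 13 (5.2) and 14 (5.7): 5.49.
(b) r = 14.06; between ranks 14 (5.7) and 15 (6.5): 5.748.
|5.49 − 5.748| = 0.258.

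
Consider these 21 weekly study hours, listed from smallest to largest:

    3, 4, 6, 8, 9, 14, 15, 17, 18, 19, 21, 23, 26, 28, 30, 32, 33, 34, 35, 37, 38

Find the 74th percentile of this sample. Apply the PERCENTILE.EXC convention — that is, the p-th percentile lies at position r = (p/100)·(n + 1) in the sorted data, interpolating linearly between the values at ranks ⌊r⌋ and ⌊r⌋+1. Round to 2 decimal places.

n = 21.
r = (74/100)·(21 + 1) = 16.28.
Rank 16 is 32 and rank 17 is 33.
Interpolate: 32 + 0.28·(33 − 32) = 32 + 0.28·1 = 32.28.

32.28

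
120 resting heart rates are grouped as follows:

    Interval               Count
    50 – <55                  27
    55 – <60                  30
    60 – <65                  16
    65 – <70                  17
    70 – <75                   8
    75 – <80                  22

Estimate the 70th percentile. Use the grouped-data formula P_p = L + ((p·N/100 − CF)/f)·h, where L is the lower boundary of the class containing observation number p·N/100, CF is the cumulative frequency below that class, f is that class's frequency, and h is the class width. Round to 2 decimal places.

68.24

N = 120; target position k = 70/100 · 120 = 84.
Cumulative frequencies: 27, 57, 73, 90, 98, 120.
Observation 84 falls in the class 65 – <70.
L = 65, CF = 73, f = 17, h = 5.
P70 = 65 + ((84 − 73)/17)·5 = 65 + 3.23529 = 68.2353.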